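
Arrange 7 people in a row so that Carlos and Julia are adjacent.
Treat as block: (7-1)! × 2! = 720 × 2 = 1440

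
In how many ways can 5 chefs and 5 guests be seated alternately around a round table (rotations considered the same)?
Fix one of the chefs: (5-1)! ways for the remaining chefs, × 5! ways for the guests = 24 × 120 = 2880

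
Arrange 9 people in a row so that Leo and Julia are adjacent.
Treat as block: (9-1)! × 2! = 40320 × 2 = 80640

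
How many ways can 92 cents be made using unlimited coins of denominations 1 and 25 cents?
Coefficient of x^92 in 1/(1-x^1) · 1/(1-x^25). Use j coins of 25 for j = 0..⌊92/25⌋ = 3, the rest in 1s: 3 + 1 = 4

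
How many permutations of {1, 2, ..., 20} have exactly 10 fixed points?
Choose the 10 fixed points C(20,10) = 184756, derange the rest: !10 = Σ_{j=0}^{10} (-1)^j·10!/j! = 3628800 - 3628800 + 1814400 - 604800 + 151200 - 30240 + 5040 - 720 + 90 - 10 + 1 = 1334961. Product = 184756 × 1334961 = 246642054516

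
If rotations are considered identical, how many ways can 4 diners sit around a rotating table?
Circular: fix one position, arrange the rest. (4-1)! = 6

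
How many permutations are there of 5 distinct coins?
5! = 120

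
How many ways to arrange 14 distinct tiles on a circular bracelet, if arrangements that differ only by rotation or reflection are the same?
(14-1)!/2 = 6227020800/2 = 3113510400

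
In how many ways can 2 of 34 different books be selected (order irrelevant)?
C(34,2) = 34!/(2!×32!) = 561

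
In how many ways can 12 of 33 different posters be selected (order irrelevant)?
C(33,12) = 33!/(12!×21!) = 354817320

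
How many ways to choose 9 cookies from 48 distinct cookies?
C(48,9) = 48!/(9!×39!) = 1677106640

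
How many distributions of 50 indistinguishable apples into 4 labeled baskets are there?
C(50+4-1, 4-1) = C(53, 3) = 23426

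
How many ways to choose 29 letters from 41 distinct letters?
C(41,29) = 41!/(29!×12!) = 7898654920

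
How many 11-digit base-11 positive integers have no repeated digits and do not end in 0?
Last digit: 10 nonzero choices. First digit: 9 (nonzero, ≠last). Middle 9: P(9,9) = 362880. Total = 32659200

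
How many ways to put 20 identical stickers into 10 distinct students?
C(20+10-1, 10-1) = C(29, 9) = 10015005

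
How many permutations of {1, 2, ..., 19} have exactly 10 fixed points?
Choose the 10 fixed points C(19,10) = 92378, derange the rest: !9 = Σ_{j=0}^{9} (-1)^j·9!/j! = 362880 - 362880 + 181440 - 60480 + 15120 - 3024 + 504 - 72 + 9 - 1 = 133496. Product = 92378 × 133496 = 12332093488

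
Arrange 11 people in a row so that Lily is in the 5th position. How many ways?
Fix one position: (11-1)! = 3628800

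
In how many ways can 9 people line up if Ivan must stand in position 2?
Fix one position: (9-1)! = 40320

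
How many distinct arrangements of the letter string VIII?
4! / (1! × 3!) = 4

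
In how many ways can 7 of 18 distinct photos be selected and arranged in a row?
P(18,7) = 18!/(18-7)! = 160392960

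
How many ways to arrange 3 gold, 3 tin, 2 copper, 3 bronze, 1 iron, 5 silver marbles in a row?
17! / (3! × 3! × 2! × 3! × 1! × 5!) = 6861254400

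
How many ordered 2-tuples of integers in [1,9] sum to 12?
Coefficient of x^12 in (x + x² + ... + x^9)^2. By inclusion-exclusion on dice exceeding 9: Σ_j (-1)^j C(2,j)·C(12-1-9j, 1) = C(2,0)·C(11,1) - C(2,1)·C(2,1) = 1·11 - 2·2 = 7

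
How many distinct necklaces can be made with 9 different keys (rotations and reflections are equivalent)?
(9-1)!/2 = 40320/2 = 20160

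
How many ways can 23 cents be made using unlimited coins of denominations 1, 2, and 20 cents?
Coefficient of x^23 in 1/(1-x^1) · 1/(1-x^2) · 1/(1-x^20). Case on j = number of 20-cent coins (j = 0..1); remainder r = 23 - 20j is made from {1,2} in ⌊r/2⌋+1 ways. r = 23, 3 → 12 + 2 = 14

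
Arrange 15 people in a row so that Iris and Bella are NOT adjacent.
Total - adjacent = 15! - (15-1)!×2 = 1307674368000 - 174356582400 = 1133317785600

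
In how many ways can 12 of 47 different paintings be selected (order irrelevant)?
C(47,12) = 47!/(12!×35!) = 52251400851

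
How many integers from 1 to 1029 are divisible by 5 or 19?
⌊1029/5⌋ + ⌊1029/19⌋ - ⌊1029/95⌋ = 205 + 54 - 10 = 249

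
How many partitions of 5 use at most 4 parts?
By conjugation, equals partitions of 5 into parts ≤ 4. Let r_j(i) = number of partitions of i into parts ≤ j, for i = 0..5. r_1(i) = 1 for all i; r_j(i) = r_{j-1}(i) + r_j(i-j). Rows j = 2..4: ≤2: 1 1 2 2 3 3; ≤3: 1 1 2 3 4 5; ≤4: 1 1 2 3 5 6. r_4(5) = 6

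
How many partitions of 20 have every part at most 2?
Let r_j(i) = number of partitions of i into parts ≤ j, for i = 0..20. r_1(i) = 1 for all i; r_j(i) = r_{j-1}(i) + r_j(i-j). Rows j = 2..2: ≤2: 1 1 2 2 3 3 4 4 5 5 6 6 7 7 8 8 9 9 10 10 11. r_2(20) = 11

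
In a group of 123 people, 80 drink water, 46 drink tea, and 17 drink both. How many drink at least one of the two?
|A∪B| = |A| + |B| - |A∩B| = 80 + 46 - 17 = 109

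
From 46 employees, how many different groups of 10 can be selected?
C(46,10) = 46!/(10!×36!) = 4076350421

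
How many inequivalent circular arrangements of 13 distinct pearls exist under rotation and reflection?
(13-1)!/2 = 479001600/2 = 239500800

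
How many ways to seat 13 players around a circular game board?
Circular: fix one position, arrange the rest. (13-1)! = 479001600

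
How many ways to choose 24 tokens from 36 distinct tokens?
C(36,24) = 36!/(24!×12!) = 1251677700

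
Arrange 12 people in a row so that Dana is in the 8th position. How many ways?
Fix one position: (12-1)! = 39916800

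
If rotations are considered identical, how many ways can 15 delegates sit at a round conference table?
Circular: fix one position, arrange the rest. (15-1)! = 87178291200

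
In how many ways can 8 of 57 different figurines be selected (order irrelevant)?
C(57,8) = 57!/(8!×49!) = 1652411475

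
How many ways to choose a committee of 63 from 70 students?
C(70,63) = 70!/(63!×7!) = 1198774720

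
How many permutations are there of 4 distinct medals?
4! = 24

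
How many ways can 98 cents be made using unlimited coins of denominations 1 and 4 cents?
Coefficient of x^98 in 1/(1-x^1) · 1/(1-x^4). Use j coins of 4 for j = 0..⌊98/4⌋ = 24, the rest in 1s: 24 + 1 = 25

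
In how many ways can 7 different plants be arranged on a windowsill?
7! = 5040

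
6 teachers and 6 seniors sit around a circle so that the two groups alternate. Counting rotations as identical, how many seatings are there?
Fix one of the teachers: (6-1)! ways for the remaining teachers, × 6! ways for the seniors = 120 × 720 = 86400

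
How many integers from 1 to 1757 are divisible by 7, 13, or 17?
⌊1757/7⌋+⌊1757/13⌋+⌊1757/17⌋ - ⌊1757/91⌋-⌊1757/119⌋-⌊1757/221⌋ + ⌊1757/1547⌋ = 251+135+103 - 19-14-7 + 1 = 450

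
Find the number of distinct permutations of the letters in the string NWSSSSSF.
8! / (1! × 5! × 1! × 1!) = 336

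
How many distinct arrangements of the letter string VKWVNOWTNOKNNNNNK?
17! / (2! × 1! × 2! × 7! × 2! × 3!) = 1470268800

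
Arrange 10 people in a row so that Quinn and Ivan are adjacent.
Treat as block: (10-1)! × 2! = 362880 × 2 = 725760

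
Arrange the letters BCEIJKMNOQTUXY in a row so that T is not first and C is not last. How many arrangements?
By inclusion-exclusion: 14! - 2×(14-1)! + (14-2)! = 87178291200 - 12454041600 + 479001600 = 75203251200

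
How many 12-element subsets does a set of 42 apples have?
C(42,12) = 42!/(12!×30!) = 11058116888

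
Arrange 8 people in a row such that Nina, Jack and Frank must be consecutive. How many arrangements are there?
Treat the 3 as one block: (8-3+1)! × 3! = 720 × 6 = 4320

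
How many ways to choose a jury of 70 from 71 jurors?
C(71,70) = 71!/(70!×1!) = 71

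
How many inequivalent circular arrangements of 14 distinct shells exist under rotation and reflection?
(14-1)!/2 = 6227020800/2 = 3113510400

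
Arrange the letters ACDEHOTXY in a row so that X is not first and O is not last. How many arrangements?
By inclusion-exclusion: 9! - 2×(9-1)! + (9-2)! = 362880 - 80640 + 5040 = 287280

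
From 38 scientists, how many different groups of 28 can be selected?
C(38,28) = 38!/(28!×10!) = 472733756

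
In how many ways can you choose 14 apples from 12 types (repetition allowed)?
C(14+12-1, 12-1) = C(25, 11) = 4457400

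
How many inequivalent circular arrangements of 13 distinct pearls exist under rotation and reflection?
(13-1)!/2 = 479001600/2 = 239500800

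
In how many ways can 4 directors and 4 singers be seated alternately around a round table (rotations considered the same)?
Fix one of the directors: (4-1)! ways for the remaining directors, × 4! ways for the singers = 6 × 24 = 144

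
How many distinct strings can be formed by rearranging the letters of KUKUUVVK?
8! / (2! × 3! × 3!) = 560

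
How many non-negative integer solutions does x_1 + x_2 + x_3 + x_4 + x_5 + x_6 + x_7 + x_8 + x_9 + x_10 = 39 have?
C(39+10-1, 10-1) = C(48, 9) = 1677106640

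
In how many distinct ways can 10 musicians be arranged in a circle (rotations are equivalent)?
Circular: fix one position, arrange the rest. (10-1)! = 362880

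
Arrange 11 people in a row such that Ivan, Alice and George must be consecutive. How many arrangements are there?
Treat the 3 as one block: (11-3+1)! × 3! = 362880 × 6 = 2177280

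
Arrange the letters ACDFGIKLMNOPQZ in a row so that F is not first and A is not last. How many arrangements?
By inclusion-exclusion: 14! - 2×(14-1)! + (14-2)! = 87178291200 - 12454041600 + 479001600 = 75203251200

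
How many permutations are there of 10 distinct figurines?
10! = 3628800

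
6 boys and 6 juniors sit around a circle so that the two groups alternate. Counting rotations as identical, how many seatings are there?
Fix one of the boys: (6-1)! ways for the remaining boys, × 6! ways for the juniors = 120 × 720 = 86400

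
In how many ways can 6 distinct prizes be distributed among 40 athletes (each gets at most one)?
P(40,6) = 40!/(40-6)! = 2763633600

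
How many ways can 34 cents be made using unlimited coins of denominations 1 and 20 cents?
Coefficient of x^34 in 1/(1-x^1) · 1/(1-x^20). Use j coins of 20 for j = 0..⌊34/20⌋ = 1, the rest in 1s: 1 + 1 = 2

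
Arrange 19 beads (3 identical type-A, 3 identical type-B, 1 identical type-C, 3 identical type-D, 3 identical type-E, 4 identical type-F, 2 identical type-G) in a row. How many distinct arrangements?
19! / (3! × 3! × 1! × 3! × 3! × 4! × 2!) = 1955457504000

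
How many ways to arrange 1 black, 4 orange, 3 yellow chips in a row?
8! / (1! × 4! × 3!) = 280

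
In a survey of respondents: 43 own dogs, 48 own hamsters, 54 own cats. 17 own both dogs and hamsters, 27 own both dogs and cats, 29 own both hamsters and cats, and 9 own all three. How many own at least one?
|A∪B∪C| = 43+48+54-17-27-29+9 = 81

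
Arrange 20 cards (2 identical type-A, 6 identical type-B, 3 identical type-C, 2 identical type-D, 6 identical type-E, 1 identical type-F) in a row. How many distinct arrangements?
20! / (2! × 6! × 3! × 2! × 6! × 1!) = 195545750400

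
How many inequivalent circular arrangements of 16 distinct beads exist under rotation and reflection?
(16-1)!/2 = 1307674368000/2 = 653837184000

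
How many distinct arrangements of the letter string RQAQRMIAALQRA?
13! / (1! × 3! × 4! × 1! × 1! × 3!) = 7207200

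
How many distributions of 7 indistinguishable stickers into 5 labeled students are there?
C(7+5-1, 5-1) = C(11, 4) = 330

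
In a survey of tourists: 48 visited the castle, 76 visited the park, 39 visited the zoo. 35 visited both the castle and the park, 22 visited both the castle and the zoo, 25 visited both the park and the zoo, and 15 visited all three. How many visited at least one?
|A∪B∪C| = 48+76+39-35-22-25+15 = 96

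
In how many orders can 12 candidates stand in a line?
12! = 479001600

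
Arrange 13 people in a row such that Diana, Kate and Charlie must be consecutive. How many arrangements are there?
Treat the 3 as one block: (13-3+1)! × 3! = 39916800 × 6 = 239500800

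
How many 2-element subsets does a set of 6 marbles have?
C(6,2) = 6!/(2!×4!) = 15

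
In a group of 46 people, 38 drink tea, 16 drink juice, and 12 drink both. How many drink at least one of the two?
|A∪B| = |A| + |B| - |A∩B| = 38 + 16 - 12 = 42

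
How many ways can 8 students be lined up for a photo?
8! = 40320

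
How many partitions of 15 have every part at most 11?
Let r_j(i) = number of partitions of i into parts ≤ j, for i = 0..15. r_1(i) = 1 for all i; r_j(i) = r_{j-1}(i) + r_j(i-j). Rows j = 2..11: ≤2: 1 1 2 2 3 3 4 4 5 5 6 6 7 7 8 8; ≤3: 1 1 2 3 4 5 7 8 10 12 14 16 19 21 24 27; ≤4: 1 1 2 3 5 6 9 11 15 18 23 27 34 39 47 54; ≤5: 1 1 2 3 5 7 10 13 18 23 30 37 47 57 70 84; ≤6: 1 1 2 3 5 7 11 14 20 26 35 44 58 71 90 110; ≤7: 1 1 2 3 5 7 11 15 21 28 38 49 65 82 105 131; ≤8: 1 1 2 3 5 7 11 15 22 29 40 52 70 89 116 146; ≤9: 1 1 2 3 5 7 11 15 22 30 41 54 73 94 123 157; ≤10: 1 1 2 3 5 7 11 15 22 30 42 55 75 97 128 164; ≤11: 1 1 2 3 5 7 11 15 22 30 42 56 76 99 131 169. r_11(15) = 169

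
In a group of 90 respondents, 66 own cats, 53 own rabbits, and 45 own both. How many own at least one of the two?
|A∪B| = |A| + |B| - |A∩B| = 66 + 53 - 45 = 74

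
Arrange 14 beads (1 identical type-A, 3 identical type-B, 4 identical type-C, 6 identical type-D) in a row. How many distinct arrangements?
14! / (1! × 3! × 4! × 6!) = 840840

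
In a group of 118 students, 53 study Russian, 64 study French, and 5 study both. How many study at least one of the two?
|A∪B| = |A| + |B| - |A∩B| = 53 + 64 - 5 = 112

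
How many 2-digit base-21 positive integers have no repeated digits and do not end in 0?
Last digit: 20 nonzero choices. First digit: 19 (nonzero, ≠last). Middle 0: P(19,0) = 1. Total = 380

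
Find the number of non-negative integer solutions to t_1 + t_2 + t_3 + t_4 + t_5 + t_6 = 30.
C(30+6-1, 6-1) = C(35, 5) = 324632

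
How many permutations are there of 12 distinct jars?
12! = 479001600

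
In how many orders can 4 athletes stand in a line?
4! = 24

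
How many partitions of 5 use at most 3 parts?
By conjugation, equals partitions of 5 into parts ≤ 3. Let r_j(i) = number of partitions of i into parts ≤ j, for i = 0..5. r_1(i) = 1 for all i; r_j(i) = r_{j-1}(i) + r_j(i-j). Rows j = 2..3: ≤2: 1 1 2 2 3 3; ≤3: 1 1 2 3 4 5. r_3(5) = 5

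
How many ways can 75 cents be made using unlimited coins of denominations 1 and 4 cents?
Coefficient of x^75 in 1/(1-x^1) · 1/(1-x^4). Use j coins of 4 for j = 0..⌊75/4⌋ = 18, the rest in 1s: 18 + 1 = 19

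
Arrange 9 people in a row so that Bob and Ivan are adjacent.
Treat as block: (9-1)! × 2! = 40320 × 2 = 80640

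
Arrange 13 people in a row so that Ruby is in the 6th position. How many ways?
Fix one position: (13-1)! = 479001600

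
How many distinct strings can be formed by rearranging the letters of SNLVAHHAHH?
10! / (1! × 1! × 4! × 1! × 2! × 1!) = 75600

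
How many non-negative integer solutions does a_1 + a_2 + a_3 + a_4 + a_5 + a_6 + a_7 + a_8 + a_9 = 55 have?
C(55+9-1, 9-1) = C(63, 8) = 3872894697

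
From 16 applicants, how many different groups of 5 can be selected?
C(16,5) = 16!/(5!×11!) = 4368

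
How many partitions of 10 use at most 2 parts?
By conjugation, equals partitions of 10 into parts ≤ 2. Let r_j(i) = number of partitions of i into parts ≤ j, for i = 0..10. r_1(i) = 1 for all i; r_j(i) = r_{j-1}(i) + r_j(i-j). Rows j = 2..2: ≤2: 1 1 2 2 3 3 4 4 5 5 6. r_2(10) = 6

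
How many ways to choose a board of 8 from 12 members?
C(12,8) = 12!/(8!×4!) = 495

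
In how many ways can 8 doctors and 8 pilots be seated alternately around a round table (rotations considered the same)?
Fix one of the doctors: (8-1)! ways for the remaining doctors, × 8! ways for the pilots = 5040 × 40320 = 203212800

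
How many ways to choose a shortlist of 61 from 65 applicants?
C(65,61) = 65!/(61!×4!) = 677040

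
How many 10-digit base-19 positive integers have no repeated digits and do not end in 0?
Last digit: 18 nonzero choices. First digit: 17 (nonzero, ≠last). Middle 8: P(17,8) = 980179200. Total = 299934835200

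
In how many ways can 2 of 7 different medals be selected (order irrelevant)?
C(7,2) = 7!/(2!×5!) = 21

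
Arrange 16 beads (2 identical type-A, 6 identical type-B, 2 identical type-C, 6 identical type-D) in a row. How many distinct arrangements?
16! / (2! × 6! × 2! × 6!) = 10090080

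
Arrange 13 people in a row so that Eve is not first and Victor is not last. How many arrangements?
By inclusion-exclusion: 13! - 2×(13-1)! + (13-2)! = 6227020800 - 958003200 + 39916800 = 5308934400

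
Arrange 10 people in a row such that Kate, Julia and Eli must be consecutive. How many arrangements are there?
Treat the 3 as one block: (10-3+1)! × 3! = 40320 × 6 = 241920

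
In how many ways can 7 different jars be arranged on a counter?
7! = 5040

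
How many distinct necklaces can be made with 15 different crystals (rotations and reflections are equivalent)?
(15-1)!/2 = 87178291200/2 = 43589145600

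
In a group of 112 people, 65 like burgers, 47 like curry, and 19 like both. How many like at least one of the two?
|A∪B| = |A| + |B| - |A∩B| = 65 + 47 - 19 = 93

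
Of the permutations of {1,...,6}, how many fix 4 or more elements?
Exactly j fixed points: C(6,j)·!(6-j); sum over j ≥ 4 (derangement numbers via !m = (m-1)·(!(m-1) + !(m-2)): !0..!2 = 1, 0, 1). Σ_{j=4}^{6} C(6,j)·!(6-j) = C(6,4)·!2 + C(6,5)·!1 + C(6,6)·!0 = 15·1 + 6·0 + 1·1 = 16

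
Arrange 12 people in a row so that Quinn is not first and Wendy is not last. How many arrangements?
By inclusion-exclusion: 12! - 2×(12-1)! + (12-2)! = 479001600 - 79833600 + 3628800 = 402796800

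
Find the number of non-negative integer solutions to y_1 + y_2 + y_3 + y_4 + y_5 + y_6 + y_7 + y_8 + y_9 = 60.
C(60+9-1, 9-1) = C(68, 8) = 7392009768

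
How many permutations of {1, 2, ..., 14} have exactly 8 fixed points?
Choose the 8 fixed points C(14,8) = 3003, derange the rest: !6 = Σ_{j=0}^{6} (-1)^j·6!/j! = 720 - 720 + 360 - 120 + 30 - 6 + 1 = 265. Product = 3003 × 265 = 795795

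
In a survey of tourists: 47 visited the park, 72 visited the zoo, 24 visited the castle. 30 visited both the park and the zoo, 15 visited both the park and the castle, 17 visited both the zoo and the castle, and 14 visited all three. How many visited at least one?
|A∪B∪C| = 47+72+24-30-15-17+14 = 95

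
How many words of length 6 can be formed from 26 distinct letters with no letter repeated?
P(26,6) = 26!/(26-6)! = 165765600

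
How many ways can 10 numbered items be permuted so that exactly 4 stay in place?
Choose the 4 fixed points C(10,4) = 210, derange the rest: !6 = Σ_{j=0}^{6} (-1)^j·6!/j! = 720 - 720 + 360 - 120 + 30 - 6 + 1 = 265. Product = 210 × 265 = 55650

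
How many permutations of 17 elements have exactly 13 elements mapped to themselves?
Choose the 13 fixed points C(17,13) = 2380, derange the rest: !4 = Σ_{j=0}^{4} (-1)^j·4!/j! = 24 - 24 + 12 - 4 + 1 = 9. Product = 2380 × 9 = 21420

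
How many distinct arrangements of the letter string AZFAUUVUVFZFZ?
13! / (2! × 2! × 3! × 3! × 3!) = 7207200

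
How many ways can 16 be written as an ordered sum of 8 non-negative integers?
C(16+8-1, 8-1) = C(23, 7) = 245157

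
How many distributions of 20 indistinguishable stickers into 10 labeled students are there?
C(20+10-1, 10-1) = C(29, 9) = 10015005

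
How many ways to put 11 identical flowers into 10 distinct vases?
C(11+10-1, 10-1) = C(20, 9) = 167960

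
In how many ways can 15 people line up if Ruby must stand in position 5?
Fix one position: (15-1)! = 87178291200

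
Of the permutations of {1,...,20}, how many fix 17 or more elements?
Exactly j fixed points: C(20,j)·!(20-j); sum over j ≥ 17 (derangement numbers via !m = (m-1)·(!(m-1) + !(m-2)): !0..!3 = 1, 0, 1, 2). Σ_{j=17}^{20} C(20,j)·!(20-j) = C(20,17)·!3 + C(20,18)·!2 + C(20,19)·!1 + C(20,20)·!0 = 1140·2 + 190·1 + 20·0 + 1·1 = 2471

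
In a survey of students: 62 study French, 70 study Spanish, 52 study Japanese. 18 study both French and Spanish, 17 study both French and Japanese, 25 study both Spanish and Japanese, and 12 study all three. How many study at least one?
|A∪B∪C| = 62+70+52-18-17-25+12 = 136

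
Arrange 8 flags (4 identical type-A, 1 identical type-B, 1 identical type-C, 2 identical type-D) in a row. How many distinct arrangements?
8! / (4! × 1! × 1! × 2!) = 840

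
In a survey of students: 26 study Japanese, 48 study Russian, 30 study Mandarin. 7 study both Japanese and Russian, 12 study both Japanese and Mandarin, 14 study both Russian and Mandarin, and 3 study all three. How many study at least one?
|A∪B∪C| = 26+48+30-7-12-14+3 = 74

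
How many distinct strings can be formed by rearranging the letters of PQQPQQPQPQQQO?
13! / (4! × 8! × 1!) = 6435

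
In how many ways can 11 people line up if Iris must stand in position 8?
Fix one position: (11-1)! = 3628800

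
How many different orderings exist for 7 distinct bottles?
7! = 5040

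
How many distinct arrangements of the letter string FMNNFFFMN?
9! / (3! × 2! × 4!) = 1260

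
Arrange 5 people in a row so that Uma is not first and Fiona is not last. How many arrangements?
By inclusion-exclusion: 5! - 2×(5-1)! + (5-2)! = 120 - 48 + 6 = 78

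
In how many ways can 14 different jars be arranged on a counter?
14! = 87178291200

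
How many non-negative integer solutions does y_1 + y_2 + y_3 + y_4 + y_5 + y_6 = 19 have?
C(19+6-1, 6-1) = C(24, 5) = 42504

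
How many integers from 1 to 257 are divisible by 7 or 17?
⌊257/7⌋ + ⌊257/17⌋ - ⌊257/119⌋ = 36 + 15 - 2 = 49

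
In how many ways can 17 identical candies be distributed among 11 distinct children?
C(17+11-1, 11-1) = C(27, 10) = 8436285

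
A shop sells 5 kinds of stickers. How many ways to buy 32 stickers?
C(32+5-1, 5-1) = C(36, 4) = 58905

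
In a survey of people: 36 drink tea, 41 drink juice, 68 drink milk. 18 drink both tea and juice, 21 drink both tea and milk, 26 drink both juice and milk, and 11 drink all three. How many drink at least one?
|A∪B∪C| = 36+41+68-18-21-26+11 = 91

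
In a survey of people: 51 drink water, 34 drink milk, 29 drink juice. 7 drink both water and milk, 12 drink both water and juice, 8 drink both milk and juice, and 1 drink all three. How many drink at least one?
|A∪B∪C| = 51+34+29-7-12-8+1 = 88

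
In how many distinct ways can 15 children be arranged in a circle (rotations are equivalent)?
Circular: fix one position, arrange the rest. (15-1)! = 87178291200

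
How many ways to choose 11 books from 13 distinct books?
C(13,11) = 13!/(11!×2!) = 78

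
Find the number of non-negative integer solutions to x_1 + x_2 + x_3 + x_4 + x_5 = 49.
C(49+5-1, 5-1) = C(53, 4) = 292825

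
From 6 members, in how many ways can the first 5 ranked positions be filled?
P(6,5) = 6!/(6-5)! = 720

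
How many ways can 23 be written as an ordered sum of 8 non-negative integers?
C(23+8-1, 8-1) = C(30, 7) = 2035800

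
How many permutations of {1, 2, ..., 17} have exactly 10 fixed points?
Choose the 10 fixed points C(17,10) = 19448, derange the rest: !7 = Σ_{j=0}^{7} (-1)^j·7!/j! = 5040 - 5040 + 2520 - 840 + 210 - 42 + 7 - 1 = 1854. Product = 19448 × 1854 = 36056592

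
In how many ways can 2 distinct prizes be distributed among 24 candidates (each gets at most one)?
P(24,2) = 24!/(24-2)! = 552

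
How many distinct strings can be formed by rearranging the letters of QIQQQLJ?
7! / (1! × 4! × 1! × 1!) = 210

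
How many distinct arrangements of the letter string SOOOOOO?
7! / (6! × 1!) = 7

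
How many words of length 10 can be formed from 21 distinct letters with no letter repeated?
P(21,10) = 21!/(21-10)! = 1279935820800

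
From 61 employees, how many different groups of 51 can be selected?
C(61,51) = 61!/(51!×10!) = 90177170226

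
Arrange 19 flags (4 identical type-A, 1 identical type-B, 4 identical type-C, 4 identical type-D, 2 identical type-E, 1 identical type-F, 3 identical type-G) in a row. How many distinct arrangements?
19! / (4! × 1! × 4! × 4! × 2! × 1! × 3!) = 733296564000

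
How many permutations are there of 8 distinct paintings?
8! = 40320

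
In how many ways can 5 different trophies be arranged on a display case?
5! = 120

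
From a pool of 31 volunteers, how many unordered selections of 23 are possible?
C(31,23) = 31!/(23!×8!) = 7888725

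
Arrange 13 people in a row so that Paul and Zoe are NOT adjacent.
Total - adjacent = 13! - (13-1)!×2 = 6227020800 - 958003200 = 5269017600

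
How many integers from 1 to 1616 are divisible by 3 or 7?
⌊1616/3⌋ + ⌊1616/7⌋ - ⌊1616/21⌋ = 538 + 230 - 76 = 692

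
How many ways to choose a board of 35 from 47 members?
C(47,35) = 47!/(35!×12!) = 52251400851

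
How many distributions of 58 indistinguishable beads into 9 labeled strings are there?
C(58+9-1, 9-1) = C(66, 8) = 5743572120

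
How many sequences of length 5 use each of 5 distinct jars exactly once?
5! = 120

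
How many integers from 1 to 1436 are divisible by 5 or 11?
⌊1436/5⌋ + ⌊1436/11⌋ - ⌊1436/55⌋ = 287 + 130 - 26 = 391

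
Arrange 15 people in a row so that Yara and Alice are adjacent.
Treat as block: (15-1)! × 2! = 87178291200 × 2 = 174356582400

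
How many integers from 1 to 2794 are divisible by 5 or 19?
⌊2794/5⌋ + ⌊2794/19⌋ - ⌊2794/95⌋ = 558 + 147 - 29 = 676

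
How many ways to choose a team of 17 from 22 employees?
C(22,17) = 22!/(17!×5!) = 26334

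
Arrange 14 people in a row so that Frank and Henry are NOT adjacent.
Total - adjacent = 14! - (14-1)!×2 = 87178291200 - 12454041600 = 74724249600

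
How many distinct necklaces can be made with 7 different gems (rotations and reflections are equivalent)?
(7-1)!/2 = 720/2 = 360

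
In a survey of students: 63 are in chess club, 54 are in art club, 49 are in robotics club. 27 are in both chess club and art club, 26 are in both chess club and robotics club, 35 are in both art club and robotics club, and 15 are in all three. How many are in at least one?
|A∪B∪C| = 63+54+49-27-26-35+15 = 93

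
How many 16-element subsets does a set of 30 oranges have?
C(30,16) = 30!/(16!×14!) = 145422675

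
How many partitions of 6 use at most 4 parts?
By conjugation, equals partitions of 6 into parts ≤ 4. Let r_j(i) = number of partitions of i into parts ≤ j, for i = 0..6. r_1(i) = 1 for all i; r_j(i) = r_{j-1}(i) + r_j(i-j). Rows j = 2..4: ≤2: 1 1 2 2 3 3 4; ≤3: 1 1 2 3 4 5 7; ≤4: 1 1 2 3 5 6 9. r_4(6) = 9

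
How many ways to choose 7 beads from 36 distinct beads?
C(36,7) = 36!/(7!×29!) = 8347680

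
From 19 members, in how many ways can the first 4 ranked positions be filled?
P(19,4) = 19!/(19-4)! = 93024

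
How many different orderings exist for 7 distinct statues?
7! = 5040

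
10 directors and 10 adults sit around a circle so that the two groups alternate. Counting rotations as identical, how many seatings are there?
Fix one of the directors: (10-1)! ways for the remaining directors, × 10! ways for the adults = 362880 × 3628800 = 1316818944000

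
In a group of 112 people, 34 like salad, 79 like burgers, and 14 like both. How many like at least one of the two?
|A∪B| = |A| + |B| - |A∩B| = 34 + 79 - 14 = 99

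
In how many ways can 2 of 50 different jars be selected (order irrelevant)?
C(50,2) = 50!/(2!×48!) = 1225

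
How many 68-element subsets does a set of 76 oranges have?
C(76,68) = 76!/(68!×8!) = 18855883575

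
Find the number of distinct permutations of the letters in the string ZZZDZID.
7! / (1! × 4! × 2!) = 105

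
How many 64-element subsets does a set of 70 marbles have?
C(70,64) = 70!/(64!×6!) = 131115985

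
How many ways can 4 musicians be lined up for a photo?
4! = 24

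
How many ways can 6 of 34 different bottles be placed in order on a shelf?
P(34,6) = 34!/(34-6)! = 968330880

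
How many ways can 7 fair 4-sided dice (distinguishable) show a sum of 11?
Coefficient of x^11 in (x + x² + ... + x^4)^7. By inclusion-exclusion on dice exceeding 4: Σ_j (-1)^j C(7,j)·C(11-1-4j, 6) = C(7,0)·C(10,6) - C(7,1)·C(6,6) = 1·210 - 7·1 = 203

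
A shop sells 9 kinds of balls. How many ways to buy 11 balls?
C(11+9-1, 9-1) = C(19, 8) = 75582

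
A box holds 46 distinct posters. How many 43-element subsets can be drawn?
C(46,43) = 46!/(43!×3!) = 15180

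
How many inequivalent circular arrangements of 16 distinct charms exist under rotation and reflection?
(16-1)!/2 = 1307674368000/2 = 653837184000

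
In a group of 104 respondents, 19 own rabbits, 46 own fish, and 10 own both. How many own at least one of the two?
|A∪B| = |A| + |B| - |A∩B| = 19 + 46 - 10 = 55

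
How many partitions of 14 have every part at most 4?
Let r_j(i) = number of partitions of i into parts ≤ j, for i = 0..14. r_1(i) = 1 for all i; r_j(i) = r_{j-1}(i) + r_j(i-j). Rows j = 2..4: ≤2: 1 1 2 2 3 3 4 4 5 5 6 6 7 7 8; ≤3: 1 1 2 3 4 5 7 8 10 12 14 16 19 21 24; ≤4: 1 1 2 3 5 6 9 11 15 18 23 27 34 39 47. r_4(14) = 47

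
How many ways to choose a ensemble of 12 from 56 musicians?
C(56,12) = 56!/(12!×44!) = 558383307300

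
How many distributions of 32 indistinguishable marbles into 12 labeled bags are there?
C(32+12-1, 12-1) = C(43, 11) = 5752004349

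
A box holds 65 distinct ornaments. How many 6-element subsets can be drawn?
C(65,6) = 65!/(6!×59!) = 82598880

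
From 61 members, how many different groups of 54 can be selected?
C(61,54) = 61!/(54!×7!) = 436270780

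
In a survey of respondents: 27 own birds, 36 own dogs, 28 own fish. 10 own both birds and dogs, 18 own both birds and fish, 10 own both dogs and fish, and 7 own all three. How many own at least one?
|A∪B∪C| = 27+36+28-10-18-10+7 = 60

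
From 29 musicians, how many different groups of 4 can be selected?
C(29,4) = 29!/(4!×25!) = 23751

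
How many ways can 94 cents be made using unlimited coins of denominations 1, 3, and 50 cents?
Coefficient of x^94 in 1/(1-x^1) · 1/(1-x^3) · 1/(1-x^50). Case on j = number of 50-cent coins (j = 0..1); remainder r = 94 - 50j is made from {1,3} in ⌊r/3⌋+1 ways. r = 94, 44 → 32 + 15 = 47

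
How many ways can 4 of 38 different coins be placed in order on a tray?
P(38,4) = 38!/(38-4)! = 1771560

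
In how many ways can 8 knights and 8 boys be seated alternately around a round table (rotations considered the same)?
Fix one of the knights: (8-1)! ways for the remaining knights, × 8! ways for the boys = 5040 × 40320 = 203212800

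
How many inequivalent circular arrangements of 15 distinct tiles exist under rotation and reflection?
(15-1)!/2 = 87178291200/2 = 43589145600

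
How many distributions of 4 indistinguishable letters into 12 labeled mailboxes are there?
C(4+12-1, 12-1) = C(15, 11) = 1365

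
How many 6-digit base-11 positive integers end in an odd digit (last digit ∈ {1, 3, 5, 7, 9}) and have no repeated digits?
Last∈{1,3,5,7,9}. Last=0: 0. Last nonzero: 5×9×P(9,4) = 136080. Total = 136080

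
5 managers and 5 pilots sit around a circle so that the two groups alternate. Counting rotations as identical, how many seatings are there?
Fix one of the managers: (5-1)! ways for the remaining managers, × 5! ways for the pilots = 24 × 120 = 2880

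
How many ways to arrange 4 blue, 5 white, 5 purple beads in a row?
14! / (4! × 5! × 5!) = 252252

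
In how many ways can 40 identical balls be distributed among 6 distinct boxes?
C(40+6-1, 6-1) = C(45, 5) = 1221759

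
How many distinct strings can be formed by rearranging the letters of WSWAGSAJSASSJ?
13! / (2! × 5! × 1! × 2! × 3!) = 2162160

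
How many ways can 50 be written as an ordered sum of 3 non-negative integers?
C(50+3-1, 3-1) = C(52, 2) = 1326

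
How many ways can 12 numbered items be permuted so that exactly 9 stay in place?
Choose the 9 fixed points C(12,9) = 220, derange the rest: !3 = Σ_{j=0}^{3} (-1)^j·3!/j! = 6 - 6 + 3 - 1 = 2. Product = 220 × 2 = 440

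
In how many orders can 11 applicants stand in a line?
11! = 39916800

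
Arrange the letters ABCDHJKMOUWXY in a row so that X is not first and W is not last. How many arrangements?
By inclusion-exclusion: 13! - 2×(13-1)! + (13-2)! = 6227020800 - 958003200 + 39916800 = 5308934400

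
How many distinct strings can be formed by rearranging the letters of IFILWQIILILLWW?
14! / (3! × 1! × 5! × 4! × 1!) = 5045040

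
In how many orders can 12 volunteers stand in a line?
12! = 479001600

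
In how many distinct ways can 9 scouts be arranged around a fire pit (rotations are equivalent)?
Circular: fix one position, arrange the rest. (9-1)! = 40320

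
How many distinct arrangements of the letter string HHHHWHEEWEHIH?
13! / (1! × 3! × 7! × 2!) = 102960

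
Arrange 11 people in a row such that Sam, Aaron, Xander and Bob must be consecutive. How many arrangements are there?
Treat the 4 as one block: (11-4+1)! × 4! = 40320 × 24 = 967680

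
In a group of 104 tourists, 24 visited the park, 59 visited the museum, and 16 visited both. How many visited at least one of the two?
|A∪B| = |A| + |B| - |A∩B| = 24 + 59 - 16 = 67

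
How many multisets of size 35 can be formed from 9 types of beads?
C(35+9-1, 9-1) = C(43, 8) = 145008513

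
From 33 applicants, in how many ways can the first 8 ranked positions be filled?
P(33,8) = 33!/(33-8)! = 559809169920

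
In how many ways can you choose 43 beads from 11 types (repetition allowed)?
C(43+11-1, 11-1) = C(53, 10) = 19499099620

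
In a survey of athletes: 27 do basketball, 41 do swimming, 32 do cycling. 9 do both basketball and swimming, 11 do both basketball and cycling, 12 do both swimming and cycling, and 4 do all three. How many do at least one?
|A∪B∪C| = 27+41+32-9-11-12+4 = 72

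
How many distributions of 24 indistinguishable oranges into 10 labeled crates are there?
C(24+10-1, 10-1) = C(33, 9) = 38567100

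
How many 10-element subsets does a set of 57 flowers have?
C(57,10) = 57!/(10!×47!) = 43183019880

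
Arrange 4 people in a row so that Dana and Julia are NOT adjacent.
Total - adjacent = 4! - (4-1)!×2 = 24 - 12 = 12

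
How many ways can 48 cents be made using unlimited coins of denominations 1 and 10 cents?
Coefficient of x^48 in 1/(1-x^1) · 1/(1-x^10). Use j coins of 10 for j = 0..⌊48/10⌋ = 4, the rest in 1s: 4 + 1 = 5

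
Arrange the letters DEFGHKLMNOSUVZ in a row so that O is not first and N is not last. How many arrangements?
By inclusion-exclusion: 14! - 2×(14-1)! + (14-2)! = 87178291200 - 12454041600 + 479001600 = 75203251200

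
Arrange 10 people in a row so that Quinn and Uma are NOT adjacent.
Total - adjacent = 10! - (10-1)!×2 = 3628800 - 725760 = 2903040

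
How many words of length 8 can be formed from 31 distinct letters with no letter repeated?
P(31,8) = 31!/(31-8)! = 318073392000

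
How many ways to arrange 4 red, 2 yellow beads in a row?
6! / (4! × 2!) = 15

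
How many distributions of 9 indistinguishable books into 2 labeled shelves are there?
C(9+2-1, 2-1) = C(10, 1) = 10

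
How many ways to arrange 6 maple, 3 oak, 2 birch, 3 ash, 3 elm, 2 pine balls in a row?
19! / (6! × 3! × 2! × 3! × 3! × 2!) = 195545750400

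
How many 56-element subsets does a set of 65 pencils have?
C(65,56) = 65!/(56!×9!) = 31966749880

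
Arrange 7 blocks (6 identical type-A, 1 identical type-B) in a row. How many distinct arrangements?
7! / (6! × 1!) = 7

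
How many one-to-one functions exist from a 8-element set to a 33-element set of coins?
P(33,8) = 33!/(33-8)! = 559809169920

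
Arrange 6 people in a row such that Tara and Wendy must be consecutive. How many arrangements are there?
Treat the 2 as one block: (6-2+1)! × 2! = 120 × 2 = 240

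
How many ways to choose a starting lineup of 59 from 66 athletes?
C(66,59) = 66!/(59!×7!) = 778789440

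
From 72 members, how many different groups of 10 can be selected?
C(72,10) = 72!/(10!×62!) = 536211932256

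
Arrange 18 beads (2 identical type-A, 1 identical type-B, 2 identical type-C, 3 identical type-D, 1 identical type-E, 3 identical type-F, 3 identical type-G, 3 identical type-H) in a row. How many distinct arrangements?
18! / (2! × 1! × 2! × 3! × 1! × 3! × 3! × 3!) = 1235025792000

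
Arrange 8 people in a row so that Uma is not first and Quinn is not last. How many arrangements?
By inclusion-exclusion: 8! - 2×(8-1)! + (8-2)! = 40320 - 10080 + 720 = 30960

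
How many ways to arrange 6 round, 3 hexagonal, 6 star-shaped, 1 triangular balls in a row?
16! / (6! × 3! × 6! × 1!) = 6726720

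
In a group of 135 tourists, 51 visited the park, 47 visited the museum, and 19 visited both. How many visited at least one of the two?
|A∪B| = |A| + |B| - |A∩B| = 51 + 47 - 19 = 79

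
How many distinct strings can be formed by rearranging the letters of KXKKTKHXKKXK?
12! / (7! × 1! × 1! × 3!) = 15840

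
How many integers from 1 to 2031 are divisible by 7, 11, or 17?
⌊2031/7⌋+⌊2031/11⌋+⌊2031/17⌋ - ⌊2031/77⌋-⌊2031/119⌋-⌊2031/187⌋ + ⌊2031/1309⌋ = 290+184+119 - 26-17-10 + 1 = 541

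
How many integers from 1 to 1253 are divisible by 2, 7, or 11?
⌊1253/2⌋+⌊1253/7⌋+⌊1253/11⌋ - ⌊1253/14⌋-⌊1253/22⌋-⌊1253/77⌋ + ⌊1253/154⌋ = 626+179+113 - 89-56-16 + 8 = 765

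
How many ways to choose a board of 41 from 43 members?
C(43,41) = 43!/(41!×2!) = 903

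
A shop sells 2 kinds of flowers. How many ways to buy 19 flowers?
C(19+2-1, 2-1) = C(20, 1) = 20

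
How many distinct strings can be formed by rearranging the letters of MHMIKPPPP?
9! / (1! × 1! × 1! × 4! × 2!) = 7560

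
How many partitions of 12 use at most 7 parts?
By conjugation, equals partitions of 12 into parts ≤ 7. Let r_j(i) = number of partitions of i into parts ≤ j, for i = 0..12. r_1(i) = 1 for all i; r_j(i) = r_{j-1}(i) + r_j(i-j). Rows j = 2..7: ≤2: 1 1 2 2 3 3 4 4 5 5 6 6 7; ≤3: 1 1 2 3 4 5 7 8 10 12 14 16 19; ≤4: 1 1 2 3 5 6 9 11 15 18 23 27 34; ≤5: 1 1 2 3 5 7 10 13 18 23 30 37 47; ≤6: 1 1 2 3 5 7 11 14 20 26 35 44 58; ≤7: 1 1 2 3 5 7 11 15 21 28 38 49 65. r_7(12) = 65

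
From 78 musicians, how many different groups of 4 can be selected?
C(78,4) = 78!/(4!×74!) = 1426425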